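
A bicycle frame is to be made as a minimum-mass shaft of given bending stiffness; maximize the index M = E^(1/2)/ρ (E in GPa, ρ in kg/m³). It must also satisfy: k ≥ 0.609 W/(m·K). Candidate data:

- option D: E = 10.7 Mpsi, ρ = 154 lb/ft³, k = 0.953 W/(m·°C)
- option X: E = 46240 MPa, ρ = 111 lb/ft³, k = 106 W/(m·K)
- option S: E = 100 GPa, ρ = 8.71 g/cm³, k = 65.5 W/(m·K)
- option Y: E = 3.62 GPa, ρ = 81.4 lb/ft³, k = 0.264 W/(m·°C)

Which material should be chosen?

option X

Screen on constraints: k ≥ 0.609 W/(m·K). Survivors: option D, option X, option S.
Putting every candidate on a common basis:
  option D: E = 73.77 GPa, ρ = 2467 kg/m³
  option X: E = 46.24 GPa, ρ = 1778 kg/m³
  option S: E = 100.0 GPa, ρ = 8710 kg/m³
  option X: M = 3.82×10⁻³
  option D: M = 3.48×10⁻³
  option S: M = 1.15×10⁻³
The maximum is for option X.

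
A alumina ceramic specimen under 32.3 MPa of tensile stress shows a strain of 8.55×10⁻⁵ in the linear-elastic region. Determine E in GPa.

378 GPa

E = σ/ε = 32.3 MPa / 8.55×10⁻⁵ = 377800 MPa = 378 GPa.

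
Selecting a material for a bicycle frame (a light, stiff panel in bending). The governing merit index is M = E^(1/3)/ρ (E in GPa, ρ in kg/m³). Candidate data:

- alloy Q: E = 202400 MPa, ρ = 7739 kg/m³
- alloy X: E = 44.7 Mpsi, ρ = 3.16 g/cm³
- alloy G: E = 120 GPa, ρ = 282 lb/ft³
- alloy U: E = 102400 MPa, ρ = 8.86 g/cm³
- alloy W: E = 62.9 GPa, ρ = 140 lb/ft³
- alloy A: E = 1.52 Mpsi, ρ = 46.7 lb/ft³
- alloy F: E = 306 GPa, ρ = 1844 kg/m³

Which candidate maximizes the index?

Convert each candidate to consistent units, then evaluate M:
  alloy Q: E = 202.4 GPa, ρ = 7739 kg/m³
  alloy X: E = 308.2 GPa, ρ = 3160 kg/m³
  alloy G: E = 120.0 GPa, ρ = 4517 kg/m³
  alloy U: E = 102.4 GPa, ρ = 8860 kg/m³
  alloy W: E = 62.90 GPa, ρ = 2243 kg/m³
  alloy A: E = 10.48 GPa, ρ = 748.1 kg/m³
  alloy F: E = 306.0 GPa, ρ = 1844 kg/m³
  alloy F: M = 3.65×10⁻³
  alloy A: M = 2.93×10⁻³
  alloy X: M = 2.14×10⁻³
  alloy W: M = 1.77×10⁻³
  alloy G: M = 1.09×10⁻³
  alloy Q: M = 0.759×10⁻³
  alloy U: M = 0.528×10⁻³
Alloy F has the largest M.

alloy F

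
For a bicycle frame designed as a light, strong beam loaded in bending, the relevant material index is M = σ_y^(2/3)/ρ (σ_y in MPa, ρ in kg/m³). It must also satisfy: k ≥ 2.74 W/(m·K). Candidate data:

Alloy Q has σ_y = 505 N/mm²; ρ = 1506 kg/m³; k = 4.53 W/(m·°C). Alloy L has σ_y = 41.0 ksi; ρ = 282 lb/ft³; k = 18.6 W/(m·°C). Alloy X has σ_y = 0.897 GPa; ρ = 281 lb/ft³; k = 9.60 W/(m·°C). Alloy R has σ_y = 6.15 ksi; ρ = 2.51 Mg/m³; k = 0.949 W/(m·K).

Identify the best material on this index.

alloy Q

Screen on constraints: k ≥ 2.74 W/(m·K). Survivors: alloy Q, alloy L, alloy X.
Normalizing units and computing the index:
  alloy Q: σ_y = 505.0 MPa, ρ = 1506 kg/m³
  alloy L: σ_y = 282.7 MPa, ρ = 4517 kg/m³
  alloy X: σ_y = 897.0 MPa, ρ = 4501 kg/m³
  alloy Q: M = 42.1×10⁻³
  alloy X: M = 20.7×10⁻³
  alloy L: M = 9.54×10⁻³
Highest index: alloy Q.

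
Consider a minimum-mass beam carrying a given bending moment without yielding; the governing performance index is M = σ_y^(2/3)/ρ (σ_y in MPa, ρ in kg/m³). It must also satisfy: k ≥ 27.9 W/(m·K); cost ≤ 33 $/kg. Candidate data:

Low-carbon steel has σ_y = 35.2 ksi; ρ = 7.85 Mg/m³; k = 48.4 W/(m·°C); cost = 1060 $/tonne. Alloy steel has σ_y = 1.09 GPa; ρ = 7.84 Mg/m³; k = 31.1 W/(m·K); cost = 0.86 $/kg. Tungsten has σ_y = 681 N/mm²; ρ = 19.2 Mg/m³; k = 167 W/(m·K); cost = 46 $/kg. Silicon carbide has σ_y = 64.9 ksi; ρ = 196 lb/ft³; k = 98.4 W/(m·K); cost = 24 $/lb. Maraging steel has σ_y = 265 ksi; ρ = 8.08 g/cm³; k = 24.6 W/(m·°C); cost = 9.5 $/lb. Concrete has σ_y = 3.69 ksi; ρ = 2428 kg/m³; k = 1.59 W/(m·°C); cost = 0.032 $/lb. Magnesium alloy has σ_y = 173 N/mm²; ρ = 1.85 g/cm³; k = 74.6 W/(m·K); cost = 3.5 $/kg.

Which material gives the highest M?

Screen on constraints: k ≥ 27.9 W/(m·K); cost ≤ 33 $/kg. Survivors: low-carbon steel, alloy steel, magnesium alloy.
In SI units:
  low-carbon steel: σ_y = 242.7 MPa, ρ = 7850 kg/m³
  alloy steel: σ_y = 1090 MPa, ρ = 7840 kg/m³
  magnesium alloy: σ_y = 173.0 MPa, ρ = 1850 kg/m³
  magnesium alloy: M = 16.8×10⁻³
  alloy steel: M = 13.5×10⁻³
  low-carbon steel: M = 4.96×10⁻³
Magnesium alloy has the largest M.

magnesium alloy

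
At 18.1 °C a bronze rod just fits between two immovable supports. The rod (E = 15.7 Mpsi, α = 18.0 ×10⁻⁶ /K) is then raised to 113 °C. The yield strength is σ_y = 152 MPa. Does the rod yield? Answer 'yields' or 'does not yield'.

E = 15.7 Mpsi = 108.2 GPa.
ΔT = 94.90 K. Constrained thermal stress σ = E·α·ΔT = 108.2×10³ MPa × 18.0×10⁻⁶ × 94.90 = 185 MPa (compressive).
Compare to σ_y = 152 MPa: σ ≥ σ_y, so it yields.

yields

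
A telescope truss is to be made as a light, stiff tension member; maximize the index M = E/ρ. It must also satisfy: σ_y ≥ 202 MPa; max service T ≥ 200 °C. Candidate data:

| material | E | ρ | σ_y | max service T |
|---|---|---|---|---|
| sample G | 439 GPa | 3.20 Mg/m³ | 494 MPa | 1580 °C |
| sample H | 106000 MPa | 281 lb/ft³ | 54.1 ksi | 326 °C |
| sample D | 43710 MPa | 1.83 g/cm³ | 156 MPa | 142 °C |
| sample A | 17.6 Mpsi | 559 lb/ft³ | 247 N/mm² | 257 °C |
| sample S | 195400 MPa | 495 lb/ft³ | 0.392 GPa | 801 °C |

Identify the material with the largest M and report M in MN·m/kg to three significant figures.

sample G, M = 137 MN·m/kg

Screen on constraints: σ_y ≥ 202 MPa; max service T ≥ 200 °C. Survivors: sample G, sample H, sample A, sample S.
In SI units:
  sample G: E = 439.0 GPa, ρ = 3200 kg/m³
  sample H: E = 106.0 GPa, ρ = 4501 kg/m³
  sample A: E = 121.3 GPa, ρ = 8954 kg/m³
  sample S: E = 195.4 GPa, ρ = 7929 kg/m³
  sample G: M = 137 MN·m/kg
  sample S: M = 24.6 MN·m/kg
  sample H: M = 23.5 MN·m/kg
  sample A: M = 13.6 MN·m/kg
Highest index: sample G.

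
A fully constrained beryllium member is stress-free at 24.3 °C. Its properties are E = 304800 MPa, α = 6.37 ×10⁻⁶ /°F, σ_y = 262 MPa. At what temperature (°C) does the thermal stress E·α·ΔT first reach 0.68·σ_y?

E = 304800 MPa = 304.8 GPa.
α = 6.37×10⁻⁶/°F × 9/5 = 11.5×10⁻⁶/K.
E·α·ΔT = 178.2 MPa ⇒ ΔT = 178.2 / (304.8×10³ × 11.5×10⁻⁶) = 50.98 K.
T = 24.3 + 50.98 = 75.28 °C.

75.3 °C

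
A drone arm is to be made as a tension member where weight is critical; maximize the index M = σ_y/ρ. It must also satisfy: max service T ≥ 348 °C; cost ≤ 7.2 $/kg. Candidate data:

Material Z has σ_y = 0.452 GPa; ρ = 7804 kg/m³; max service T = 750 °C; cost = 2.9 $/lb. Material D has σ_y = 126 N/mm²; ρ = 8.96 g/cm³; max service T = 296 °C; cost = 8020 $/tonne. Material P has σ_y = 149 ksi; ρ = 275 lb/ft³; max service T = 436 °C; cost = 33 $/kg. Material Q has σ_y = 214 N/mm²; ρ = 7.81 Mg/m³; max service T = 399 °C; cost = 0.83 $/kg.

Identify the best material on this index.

Screen on constraints: max service T ≥ 348 °C; cost ≤ 7.2 $/kg. Survivors: material Z, material Q.
Convert each candidate to consistent units, then evaluate M:
  material Z: σ_y = 452.0 MPa, ρ = 7804 kg/m³
  material Q: σ_y = 214.0 MPa, ρ = 7810 kg/m³
  material Z: M = 57.9 kN·m/kg
  material Q: M = 27.4 kN·m/kg
The maximum is for material Z.

material Z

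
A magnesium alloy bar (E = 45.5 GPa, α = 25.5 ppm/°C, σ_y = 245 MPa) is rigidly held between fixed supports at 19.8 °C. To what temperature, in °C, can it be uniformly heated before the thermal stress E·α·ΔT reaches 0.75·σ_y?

E·α·ΔT = 183.8 MPa ⇒ ΔT = 183.8 / (45.50×10³ × 25.5×10⁻⁶) = 158.4 K.
T = 19.8 + 158.4 = 178.2 °C.

178 °C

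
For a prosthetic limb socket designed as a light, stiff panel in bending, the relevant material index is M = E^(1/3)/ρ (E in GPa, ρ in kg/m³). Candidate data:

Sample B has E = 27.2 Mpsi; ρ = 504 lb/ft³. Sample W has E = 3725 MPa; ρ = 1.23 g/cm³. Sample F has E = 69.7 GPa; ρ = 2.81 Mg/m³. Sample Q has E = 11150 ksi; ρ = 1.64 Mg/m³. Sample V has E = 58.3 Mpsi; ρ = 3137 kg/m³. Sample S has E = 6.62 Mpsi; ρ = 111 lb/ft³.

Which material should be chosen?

sample Q

Normalizing units and computing the index:
  sample B: E = 187.5 GPa, ρ = 8073 kg/m³
  sample W: E = 3.725 GPa, ρ = 1230 kg/m³
  sample F: E = 69.70 GPa, ρ = 2810 kg/m³
  sample Q: E = 76.88 GPa, ρ = 1640 kg/m³
  sample V: E = 402.0 GPa, ρ = 3137 kg/m³
  sample S: E = 45.64 GPa, ρ = 1778 kg/m³
  sample Q: M = 2.59×10⁻³
  sample V: M = 2.35×10⁻³
  sample S: M = 2.01×10⁻³
  sample F: M = 1.46×10⁻³
  sample W: M = 1.26×10⁻³
  sample B: M = 0.709×10⁻³
Highest index: sample Q.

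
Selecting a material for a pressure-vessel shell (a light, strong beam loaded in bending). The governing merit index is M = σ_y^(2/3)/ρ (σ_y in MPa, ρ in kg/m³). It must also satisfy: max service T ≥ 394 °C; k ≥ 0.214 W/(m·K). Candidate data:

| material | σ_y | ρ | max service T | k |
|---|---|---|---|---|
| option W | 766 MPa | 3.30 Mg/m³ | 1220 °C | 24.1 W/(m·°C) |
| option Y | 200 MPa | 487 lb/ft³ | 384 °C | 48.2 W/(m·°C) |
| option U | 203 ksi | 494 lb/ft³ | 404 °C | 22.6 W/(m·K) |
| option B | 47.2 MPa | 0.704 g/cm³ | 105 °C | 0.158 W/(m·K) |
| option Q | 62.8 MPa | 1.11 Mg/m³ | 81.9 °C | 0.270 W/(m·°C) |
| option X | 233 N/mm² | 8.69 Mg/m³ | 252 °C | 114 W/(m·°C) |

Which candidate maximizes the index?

Screen on constraints: max service T ≥ 394 °C; k ≥ 0.214 W/(m·K). Survivors: option W, option U.
After converting to SI:
  option W: σ_y = 766.0 MPa, ρ = 3300 kg/m³
  option U: σ_y = 1400 MPa, ρ = 7913 kg/m³
  option W: M = 25.4×10⁻³
  option U: M = 15.8×10⁻³
Option W has the largest M.

option W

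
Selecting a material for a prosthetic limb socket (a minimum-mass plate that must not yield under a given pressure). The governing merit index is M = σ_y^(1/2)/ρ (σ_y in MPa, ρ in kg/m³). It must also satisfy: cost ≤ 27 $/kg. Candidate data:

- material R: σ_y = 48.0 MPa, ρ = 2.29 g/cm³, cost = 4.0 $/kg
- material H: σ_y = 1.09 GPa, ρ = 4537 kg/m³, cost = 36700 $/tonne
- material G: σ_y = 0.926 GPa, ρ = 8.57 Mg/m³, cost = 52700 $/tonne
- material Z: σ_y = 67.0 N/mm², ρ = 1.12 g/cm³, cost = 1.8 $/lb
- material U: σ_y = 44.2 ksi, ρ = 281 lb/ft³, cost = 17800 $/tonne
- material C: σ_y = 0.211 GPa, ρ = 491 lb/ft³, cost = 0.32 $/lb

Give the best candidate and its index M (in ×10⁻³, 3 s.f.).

Screen on constraints: cost ≤ 27 $/kg. Survivors: material R, material Z, material U, material C.
Convert each candidate to consistent units, then evaluate M:
  material R: σ_y = 48.00 MPa, ρ = 2290 kg/m³
  material Z: σ_y = 67.00 MPa, ρ = 1120 kg/m³
  material U: σ_y = 304.7 MPa, ρ = 4501 kg/m³
  material C: σ_y = 211.0 MPa, ρ = 7865 kg/m³
  material Z: M = 7.31×10⁻³
  material U: M = 3.88×10⁻³
  material R: M = 3.03×10⁻³
  material C: M = 1.85×10⁻³
Material Z ranks first.

material Z, M = 7.31×10⁻³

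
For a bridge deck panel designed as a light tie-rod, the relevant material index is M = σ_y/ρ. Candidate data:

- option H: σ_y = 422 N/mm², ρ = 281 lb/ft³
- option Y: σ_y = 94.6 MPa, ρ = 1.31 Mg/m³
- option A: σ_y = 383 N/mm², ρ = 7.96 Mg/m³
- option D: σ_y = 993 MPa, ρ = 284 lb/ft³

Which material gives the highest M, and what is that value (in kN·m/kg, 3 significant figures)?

Convert each candidate to consistent units, then evaluate M:
  option H: σ_y = 422.0 MPa, ρ = 4501 kg/m³
  option Y: σ_y = 94.60 MPa, ρ = 1310 kg/m³
  option A: σ_y = 383.0 MPa, ρ = 7960 kg/m³
  option D: σ_y = 993.0 MPa, ρ = 4549 kg/m³
  option D: M = 218 kN·m/kg
  option H: M = 93.8 kN·m/kg
  option Y: M = 72.2 kN·m/kg
  option A: M = 48.1 kN·m/kg
Option D ranks first.

option D, M = 218 kN·m/kg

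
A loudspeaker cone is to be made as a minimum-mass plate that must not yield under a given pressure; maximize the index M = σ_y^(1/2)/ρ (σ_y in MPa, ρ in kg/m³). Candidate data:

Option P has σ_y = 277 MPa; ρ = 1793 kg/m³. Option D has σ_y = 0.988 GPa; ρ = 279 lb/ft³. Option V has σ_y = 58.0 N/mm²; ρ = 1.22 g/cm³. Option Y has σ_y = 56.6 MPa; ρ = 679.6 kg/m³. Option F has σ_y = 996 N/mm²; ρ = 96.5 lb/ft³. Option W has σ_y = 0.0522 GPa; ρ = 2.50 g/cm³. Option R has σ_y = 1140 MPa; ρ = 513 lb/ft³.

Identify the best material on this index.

Convert each candidate to consistent units, then evaluate M:
  option P: σ_y = 277.0 MPa, ρ = 1793 kg/m³
  option D: σ_y = 988.0 MPa, ρ = 4469 kg/m³
  option V: σ_y = 58.00 MPa, ρ = 1220 kg/m³
  option Y: σ_y = 56.60 MPa, ρ = 679.6 kg/m³
  option F: σ_y = 996.0 MPa, ρ = 1546 kg/m³
  option W: σ_y = 52.20 MPa, ρ = 2500 kg/m³
  option R: σ_y = 1140 MPa, ρ = 8217 kg/m³
  option F: M = 20.4×10⁻³
  option Y: M = 11.1×10⁻³
  option P: M = 9.28×10⁻³
  option D: M = 7.03×10⁻³
  option V: M = 6.24×10⁻³
  option R: M = 4.11×10⁻³
  option W: M = 2.89×10⁻³
Option F has the largest M.

option F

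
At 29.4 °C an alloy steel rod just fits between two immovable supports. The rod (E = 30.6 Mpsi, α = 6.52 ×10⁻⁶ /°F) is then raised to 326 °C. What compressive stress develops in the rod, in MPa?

734 MPa

E = 30.6 Mpsi = 211.0 GPa.
α = 6.52×10⁻⁶/°F × 9/5 = 11.7×10⁻⁶/K.
ΔT = 296.6 K. Constrained thermal stress σ = E·α·ΔT = 211.0×10³ MPa × 11.7×10⁻⁶ × 296.6 = 734 MPa (compressive).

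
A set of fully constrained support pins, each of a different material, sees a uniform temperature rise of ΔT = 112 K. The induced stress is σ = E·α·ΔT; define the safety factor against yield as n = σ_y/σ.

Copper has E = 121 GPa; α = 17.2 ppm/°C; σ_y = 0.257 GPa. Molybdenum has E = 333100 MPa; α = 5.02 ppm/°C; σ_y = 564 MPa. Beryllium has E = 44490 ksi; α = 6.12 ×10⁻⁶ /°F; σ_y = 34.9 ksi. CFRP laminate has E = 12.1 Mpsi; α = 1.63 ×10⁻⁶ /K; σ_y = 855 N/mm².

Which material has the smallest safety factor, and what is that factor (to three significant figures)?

beryllium, n = 0.636

Per material, after unit conversion:
  copper: E = 121.0, α = 17.2, σ_y = 257.0 → σ = 233 MPa, n = 1.10
  molybdenum: E = 333.1, α = 5.02, σ_y = 564.0 → σ = 187 MPa, n = 3.01
  beryllium: E = 306.7, α = 11.0, σ_y = 240.6 → σ = 378 MPa, n = 0.636
  CFRP laminate: E = 83.43, α = 1.63, σ_y = 855.0 → σ = 15.2 MPa, n = 56.1
Smallest n: beryllium with n = 0.636.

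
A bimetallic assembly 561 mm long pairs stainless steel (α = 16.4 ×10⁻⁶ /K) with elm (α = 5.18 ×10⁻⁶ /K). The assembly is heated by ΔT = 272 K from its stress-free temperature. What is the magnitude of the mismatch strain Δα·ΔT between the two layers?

3.05×10⁻³

Δα = |16.4 − 5.18|×10⁻⁶/K = 11.2×10⁻⁶/K.
Mismatch strain = Δα·ΔT = 11.2×10⁻⁶ × 272.0 = 3.05×10⁻³.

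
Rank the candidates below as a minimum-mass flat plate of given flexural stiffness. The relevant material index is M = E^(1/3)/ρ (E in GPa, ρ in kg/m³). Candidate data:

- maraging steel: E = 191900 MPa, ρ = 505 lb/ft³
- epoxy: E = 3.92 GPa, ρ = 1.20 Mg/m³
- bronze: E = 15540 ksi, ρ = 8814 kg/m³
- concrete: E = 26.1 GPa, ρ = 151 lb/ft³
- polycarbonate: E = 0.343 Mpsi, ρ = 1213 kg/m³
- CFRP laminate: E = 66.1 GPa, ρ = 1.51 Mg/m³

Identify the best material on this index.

CFRP laminate

Convert each candidate to consistent units, then evaluate M:
  maraging steel: E = 191.9 GPa, ρ = 8089 kg/m³
  epoxy: E = 3.920 GPa, ρ = 1200 kg/m³
  bronze: E = 107.1 GPa, ρ = 8814 kg/m³
  concrete: E = 26.10 GPa, ρ = 2419 kg/m³
  polycarbonate: E = 2.365 GPa, ρ = 1213 kg/m³
  CFRP laminate: E = 66.10 GPa, ρ = 1510 kg/m³
  CFRP laminate: M = 2.68×10⁻³
  epoxy: M = 1.31×10⁻³
  concrete: M = 1.23×10⁻³
  polycarbonate: M = 1.10×10⁻³
  maraging steel: M = 0.713×10⁻³
  bronze: M = 0.539×10⁻³
CFRP laminate has the largest M.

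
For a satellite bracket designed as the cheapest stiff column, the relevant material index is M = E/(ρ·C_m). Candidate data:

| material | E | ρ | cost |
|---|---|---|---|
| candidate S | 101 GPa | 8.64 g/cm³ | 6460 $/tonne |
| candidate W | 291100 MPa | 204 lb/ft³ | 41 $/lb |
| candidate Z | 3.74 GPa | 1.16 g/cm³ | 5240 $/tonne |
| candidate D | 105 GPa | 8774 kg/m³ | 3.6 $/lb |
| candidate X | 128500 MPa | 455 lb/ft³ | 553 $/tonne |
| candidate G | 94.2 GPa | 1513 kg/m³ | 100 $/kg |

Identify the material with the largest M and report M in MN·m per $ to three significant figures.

candidate X, M = 31.9 MN·m per $

Convert each candidate to consistent units, then evaluate M:
  candidate S: E = 101.0 GPa, ρ = 8640 kg/m³, cost = 6.460 $/kg
  candidate W: E = 291.1 GPa, ρ = 3268 kg/m³, cost = 90.39 $/kg
  candidate Z: E = 3.740 GPa, ρ = 1160 kg/m³, cost = 5.240 $/kg
  candidate D: E = 105.0 GPa, ρ = 8774 kg/m³, cost = 7.937 $/kg
  candidate X: E = 128.5 GPa, ρ = 7288 kg/m³, cost = 0.5530 $/kg
  candidate G: E = 94.20 GPa, ρ = 1513 kg/m³, cost = 100.0 $/kg
  candidate X: M = 31.9 MN·m per $
  candidate S: M = 1.81 MN·m per $
  candidate D: M = 1.51 MN·m per $
  candidate W: M = 0.986 MN·m per $
  candidate G: M = 0.623 MN·m per $
  candidate Z: M = 0.615 MN·m per $
Highest index: candidate X.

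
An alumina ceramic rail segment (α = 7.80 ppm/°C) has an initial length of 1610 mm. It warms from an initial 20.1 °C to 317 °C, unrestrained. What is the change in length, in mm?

ΔT = 317 − 20.1 = 296.9 K.
ΔL = α·L₀·ΔT = 7.80×10⁻⁶ × 1610 mm × 296.9 K = 3.73 mm.

3.73 mm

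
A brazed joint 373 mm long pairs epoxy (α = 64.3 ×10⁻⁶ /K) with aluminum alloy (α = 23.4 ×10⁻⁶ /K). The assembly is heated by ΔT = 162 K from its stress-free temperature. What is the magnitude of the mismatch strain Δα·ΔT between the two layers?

Δα = |64.3 − 23.4|×10⁻⁶/K = 40.9×10⁻⁶/K.
Mismatch strain = Δα·ΔT = 40.9×10⁻⁶ × 162.0 = 6.63×10⁻³.

6.63×10⁻³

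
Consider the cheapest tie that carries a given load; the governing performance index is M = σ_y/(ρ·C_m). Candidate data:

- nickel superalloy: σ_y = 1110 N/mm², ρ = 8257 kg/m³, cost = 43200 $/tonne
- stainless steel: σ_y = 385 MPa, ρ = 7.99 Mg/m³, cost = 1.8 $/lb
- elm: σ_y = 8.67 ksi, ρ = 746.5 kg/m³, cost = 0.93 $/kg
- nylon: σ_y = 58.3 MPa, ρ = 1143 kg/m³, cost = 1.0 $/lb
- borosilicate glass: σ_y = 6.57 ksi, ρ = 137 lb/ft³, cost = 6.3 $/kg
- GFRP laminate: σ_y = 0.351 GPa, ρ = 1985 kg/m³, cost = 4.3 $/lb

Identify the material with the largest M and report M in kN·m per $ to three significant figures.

After converting to SI:
  nickel superalloy: σ_y = 1110 MPa, ρ = 8257 kg/m³, cost = 43.20 $/kg
  stainless steel: σ_y = 385.0 MPa, ρ = 7990 kg/m³, cost = 3.968 $/kg
  elm: σ_y = 59.78 MPa, ρ = 746.5 kg/m³, cost = 0.9300 $/kg
  nylon: σ_y = 58.30 MPa, ρ = 1143 kg/m³, cost = 2.205 $/kg
  borosilicate glass: σ_y = 45.30 MPa, ρ = 2195 kg/m³, cost = 6.300 $/kg
  GFRP laminate: σ_y = 351.0 MPa, ρ = 1985 kg/m³, cost = 9.480 $/kg
  elm: M = 86.1 kN·m per $
  nylon: M = 23.1 kN·m per $
  GFRP laminate: M = 18.7 kN·m per $
  stainless steel: M = 12.1 kN·m per $
  borosilicate glass: M = 3.28 kN·m per $
  nickel superalloy: M = 3.11 kN·m per $
Highest index: elm.

elm, M = 86.1 kN·m per $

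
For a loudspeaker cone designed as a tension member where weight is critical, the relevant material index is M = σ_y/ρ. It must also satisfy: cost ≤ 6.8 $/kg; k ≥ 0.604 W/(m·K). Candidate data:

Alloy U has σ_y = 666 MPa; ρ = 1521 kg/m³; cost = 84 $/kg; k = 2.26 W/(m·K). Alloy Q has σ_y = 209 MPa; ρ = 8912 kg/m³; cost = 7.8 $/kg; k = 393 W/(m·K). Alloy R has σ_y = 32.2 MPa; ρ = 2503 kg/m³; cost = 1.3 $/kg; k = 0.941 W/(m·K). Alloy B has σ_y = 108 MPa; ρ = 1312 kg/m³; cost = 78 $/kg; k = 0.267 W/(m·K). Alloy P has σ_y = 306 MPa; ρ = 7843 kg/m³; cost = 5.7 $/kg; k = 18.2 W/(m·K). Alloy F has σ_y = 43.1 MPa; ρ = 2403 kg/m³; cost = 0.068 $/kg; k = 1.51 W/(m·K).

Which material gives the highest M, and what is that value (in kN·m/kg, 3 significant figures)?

Screen on constraints: cost ≤ 6.8 $/kg; k ≥ 0.604 W/(m·K). Survivors: alloy R, alloy P, alloy F.
Computing M directly (units already consistent):
  alloy P: M = 39.0 kN·m/kg
  alloy F: M = 17.9 kN·m/kg
  alloy R: M = 12.9 kN·m/kg
Highest index: alloy P.

alloy P, M = 39.0 kN·m/kg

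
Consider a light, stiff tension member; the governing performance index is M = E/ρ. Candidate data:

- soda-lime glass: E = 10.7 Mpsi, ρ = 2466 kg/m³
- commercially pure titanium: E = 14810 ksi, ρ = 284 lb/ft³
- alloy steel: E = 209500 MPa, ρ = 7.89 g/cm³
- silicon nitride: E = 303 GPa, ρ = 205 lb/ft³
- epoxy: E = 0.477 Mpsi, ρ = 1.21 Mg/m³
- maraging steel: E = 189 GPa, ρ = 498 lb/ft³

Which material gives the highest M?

silicon nitride

After converting to SI:
  soda-lime glass: E = 73.77 GPa, ρ = 2466 kg/m³
  commercially pure titanium: E = 102.1 GPa, ρ = 4549 kg/m³
  alloy steel: E = 209.5 GPa, ρ = 7890 kg/m³
  silicon nitride: E = 303.0 GPa, ρ = 3284 kg/m³
  epoxy: E = 3.289 GPa, ρ = 1210 kg/m³
  maraging steel: E = 189.0 GPa, ρ = 7977 kg/m³
  silicon nitride: M = 92.3 MN·m/kg
  soda-lime glass: M = 29.9 MN·m/kg
  alloy steel: M = 26.6 MN·m/kg
  maraging steel: M = 23.7 MN·m/kg
  commercially pure titanium: M = 22.4 MN·m/kg
  epoxy: M = 2.72 MN·m/kg
The maximum is for silicon nitride.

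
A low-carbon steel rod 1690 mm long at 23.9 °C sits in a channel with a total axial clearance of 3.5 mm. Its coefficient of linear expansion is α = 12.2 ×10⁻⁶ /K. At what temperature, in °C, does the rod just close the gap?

194 °C

α·L₀·ΔT = 3.5 mm ⇒ ΔT = 3.5 / (12.2×10⁻⁶ × 1690.0) = 169.8 K.
T = 23.9 + 169.8 = 193.7 °C.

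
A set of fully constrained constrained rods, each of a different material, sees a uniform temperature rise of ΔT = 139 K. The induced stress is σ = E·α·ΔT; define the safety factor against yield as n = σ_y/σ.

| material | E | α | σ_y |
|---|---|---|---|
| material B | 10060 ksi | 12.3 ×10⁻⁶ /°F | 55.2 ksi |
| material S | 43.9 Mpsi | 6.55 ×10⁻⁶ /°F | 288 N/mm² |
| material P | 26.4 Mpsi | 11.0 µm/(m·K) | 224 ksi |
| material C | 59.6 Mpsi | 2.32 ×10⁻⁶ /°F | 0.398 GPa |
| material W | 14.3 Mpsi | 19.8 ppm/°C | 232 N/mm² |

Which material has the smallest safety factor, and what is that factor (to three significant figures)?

material S, n = 0.581

With everything in SI (GPa, ×10⁻⁶/K, MPa):
  material B: E = 69.36, α = 22.1, σ_y = 380.6 → σ = 213 MPa, n = 1.78
  material S: E = 302.7, α = 11.8, σ_y = 288.0 → σ = 496 MPa, n = 0.581
  material P: E = 182.0, α = 11.0, σ_y = 1544 → σ = 278 MPa, n = 5.55
  material C: E = 410.9, α = 4.18, σ_y = 398.0 → σ = 239 MPa, n = 1.67
  material W: E = 98.60, α = 19.8, σ_y = 232.0 → σ = 271 MPa, n = 0.855
Smallest n: material S with n = 0.581.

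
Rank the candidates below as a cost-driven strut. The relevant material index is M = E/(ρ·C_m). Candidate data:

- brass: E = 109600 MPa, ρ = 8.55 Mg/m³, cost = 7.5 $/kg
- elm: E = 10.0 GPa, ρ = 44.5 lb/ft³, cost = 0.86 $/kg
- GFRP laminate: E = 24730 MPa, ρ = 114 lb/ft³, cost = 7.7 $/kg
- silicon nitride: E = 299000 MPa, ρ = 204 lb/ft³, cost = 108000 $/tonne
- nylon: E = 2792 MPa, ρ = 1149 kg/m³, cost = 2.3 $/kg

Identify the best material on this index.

Putting every candidate on a common basis:
  brass: E = 109.6 GPa, ρ = 8550 kg/m³, cost = 7.500 $/kg
  elm: E = 10.00 GPa, ρ = 712.8 kg/m³, cost = 0.8600 $/kg
  GFRP laminate: E = 24.73 GPa, ρ = 1826 kg/m³, cost = 7.700 $/kg
  silicon nitride: E = 299.0 GPa, ρ = 3268 kg/m³, cost = 108.0 $/kg
  nylon: E = 2.792 GPa, ρ = 1149 kg/m³, cost = 2.300 $/kg
  elm: M = 16.3 MN·m per $
  GFRP laminate: M = 1.76 MN·m per $
  brass: M = 1.71 MN·m per $
  nylon: M = 1.06 MN·m per $
  silicon nitride: M = 0.847 MN·m per $
Highest index: elm.

elm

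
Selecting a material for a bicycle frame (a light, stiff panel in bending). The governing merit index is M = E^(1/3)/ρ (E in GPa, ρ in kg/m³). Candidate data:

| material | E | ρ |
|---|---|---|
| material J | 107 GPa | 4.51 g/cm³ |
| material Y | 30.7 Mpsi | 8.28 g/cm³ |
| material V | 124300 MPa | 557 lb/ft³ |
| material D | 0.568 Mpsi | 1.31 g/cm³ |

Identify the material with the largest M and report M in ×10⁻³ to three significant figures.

Convert each candidate to consistent units, then evaluate M:
  material J: E = 107.0 GPa, ρ = 4510 kg/m³
  material Y: E = 211.7 GPa, ρ = 8280 kg/m³
  material V: E = 124.3 GPa, ρ = 8922 kg/m³
  material D: E = 3.916 GPa, ρ = 1310 kg/m³
  material D: M = 1.20×10⁻³
  material J: M = 1.05×10⁻³
  material Y: M = 0.720×10⁻³
  material V: M = 0.559×10⁻³
Material D has the largest M.

material D, M = 1.20×10⁻³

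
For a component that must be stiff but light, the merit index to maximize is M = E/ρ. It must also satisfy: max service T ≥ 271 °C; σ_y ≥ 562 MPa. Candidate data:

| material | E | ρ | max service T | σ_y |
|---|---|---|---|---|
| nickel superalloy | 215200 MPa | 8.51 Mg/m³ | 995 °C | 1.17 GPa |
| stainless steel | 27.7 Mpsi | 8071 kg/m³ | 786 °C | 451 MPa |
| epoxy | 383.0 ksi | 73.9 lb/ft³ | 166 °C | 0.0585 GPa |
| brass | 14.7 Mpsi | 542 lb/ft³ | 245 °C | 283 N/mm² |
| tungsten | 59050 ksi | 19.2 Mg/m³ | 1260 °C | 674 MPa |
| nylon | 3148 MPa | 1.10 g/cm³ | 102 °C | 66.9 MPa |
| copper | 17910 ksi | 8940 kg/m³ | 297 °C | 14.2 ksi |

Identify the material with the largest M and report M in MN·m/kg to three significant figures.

nickel superalloy, M = 25.3 MN·m/kg

Screen on constraints: max service T ≥ 271 °C; σ_y ≥ 562 MPa. Survivors: nickel superalloy, tungsten.
After converting to SI:
  nickel superalloy: E = 215.2 GPa, ρ = 8510 kg/m³
  tungsten: E = 407.1 GPa, ρ = 19200 kg/m³
  nickel superalloy: M = 25.3 MN·m/kg
  tungsten: M = 21.2 MN·m/kg
Nickel superalloy ranks first.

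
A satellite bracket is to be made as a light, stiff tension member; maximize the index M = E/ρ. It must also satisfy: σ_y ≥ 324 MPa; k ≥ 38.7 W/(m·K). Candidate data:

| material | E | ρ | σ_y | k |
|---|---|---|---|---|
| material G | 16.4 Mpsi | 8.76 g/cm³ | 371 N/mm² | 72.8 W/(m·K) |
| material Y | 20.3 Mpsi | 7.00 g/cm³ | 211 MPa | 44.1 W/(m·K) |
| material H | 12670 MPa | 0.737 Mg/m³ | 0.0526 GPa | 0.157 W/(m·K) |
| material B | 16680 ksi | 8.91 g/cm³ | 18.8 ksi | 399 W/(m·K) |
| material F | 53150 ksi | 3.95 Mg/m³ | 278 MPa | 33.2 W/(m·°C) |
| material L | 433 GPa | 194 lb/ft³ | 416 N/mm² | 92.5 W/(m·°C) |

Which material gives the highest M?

material L

Screen on constraints: σ_y ≥ 324 MPa; k ≥ 38.7 W/(m·K). Survivors: material G, material L.
Convert each candidate to consistent units, then evaluate M:
  material G: E = 113.1 GPa, ρ = 8760 kg/m³
  material L: E = 433.0 GPa, ρ = 3108 kg/m³
  material L: M = 139 MN·m/kg
  material G: M = 12.9 MN·m/kg
Material L ranks first.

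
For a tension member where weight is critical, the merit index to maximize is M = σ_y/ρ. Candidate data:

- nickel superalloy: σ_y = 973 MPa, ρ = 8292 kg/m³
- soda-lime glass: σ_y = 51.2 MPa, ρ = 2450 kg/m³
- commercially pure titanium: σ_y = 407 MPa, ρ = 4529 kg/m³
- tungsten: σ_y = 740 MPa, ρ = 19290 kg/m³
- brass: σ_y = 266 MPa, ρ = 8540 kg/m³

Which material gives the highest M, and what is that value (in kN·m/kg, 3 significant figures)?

nickel superalloy, M = 117 kN·m/kg

Computing M directly (units already consistent):
  nickel superalloy: M = 117 kN·m/kg
  commercially pure titanium: M = 89.9 kN·m/kg
  tungsten: M = 38.4 kN·m/kg
  brass: M = 31.1 kN·m/kg
  soda-lime glass: M = 20.9 kN·m/kg
The maximum is for nickel superalloy.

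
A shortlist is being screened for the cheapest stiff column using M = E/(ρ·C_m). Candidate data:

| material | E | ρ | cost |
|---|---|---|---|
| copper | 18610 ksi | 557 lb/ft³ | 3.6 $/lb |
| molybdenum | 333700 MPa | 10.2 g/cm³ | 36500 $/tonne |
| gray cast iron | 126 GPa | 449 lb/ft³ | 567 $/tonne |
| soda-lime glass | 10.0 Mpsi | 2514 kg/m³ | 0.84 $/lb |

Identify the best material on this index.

gray cast iron

Putting every candidate on a common basis:
  copper: E = 128.3 GPa, ρ = 8922 kg/m³, cost = 7.937 $/kg
  molybdenum: E = 333.7 GPa, ρ = 10200 kg/m³, cost = 36.50 $/kg
  gray cast iron: E = 126.0 GPa, ρ = 7192 kg/m³, cost = 0.5670 $/kg
  soda-lime glass: E = 68.95 GPa, ρ = 2514 kg/m³, cost = 1.852 $/kg
  gray cast iron: M = 30.9 MN·m per $
  soda-lime glass: M = 14.8 MN·m per $
  copper: M = 1.81 MN·m per $
  molybdenum: M = 0.896 MN·m per $
Gray cast iron ranks first.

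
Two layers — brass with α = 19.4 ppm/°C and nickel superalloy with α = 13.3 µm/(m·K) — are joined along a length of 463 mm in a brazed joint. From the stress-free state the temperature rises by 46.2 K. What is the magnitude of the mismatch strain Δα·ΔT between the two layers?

Δα = |19.4 − 13.3|×10⁻⁶/K = 6.10×10⁻⁶/K.
Mismatch strain = Δα·ΔT = 6.10×10⁻⁶ × 46.2 = 2.82×10⁻⁴.

2.82×10⁻⁴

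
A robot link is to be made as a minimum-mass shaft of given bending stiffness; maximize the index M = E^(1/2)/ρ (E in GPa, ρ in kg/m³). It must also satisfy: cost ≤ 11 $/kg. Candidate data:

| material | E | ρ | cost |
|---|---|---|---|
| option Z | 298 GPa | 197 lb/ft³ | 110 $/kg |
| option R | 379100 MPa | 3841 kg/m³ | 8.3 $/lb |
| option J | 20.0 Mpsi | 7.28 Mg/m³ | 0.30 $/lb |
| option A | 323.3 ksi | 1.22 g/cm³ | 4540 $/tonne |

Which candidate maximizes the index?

option J

Screen on constraints: cost ≤ 11 $/kg. Survivors: option J, option A.
Convert each candidate to consistent units, then evaluate M:
  option J: E = 137.9 GPa, ρ = 7280 kg/m³
  option A: E = 2.229 GPa, ρ = 1220 kg/m³
  option J: M = 1.61×10⁻³
  option A: M = 1.22×10⁻³
Option J ranks first.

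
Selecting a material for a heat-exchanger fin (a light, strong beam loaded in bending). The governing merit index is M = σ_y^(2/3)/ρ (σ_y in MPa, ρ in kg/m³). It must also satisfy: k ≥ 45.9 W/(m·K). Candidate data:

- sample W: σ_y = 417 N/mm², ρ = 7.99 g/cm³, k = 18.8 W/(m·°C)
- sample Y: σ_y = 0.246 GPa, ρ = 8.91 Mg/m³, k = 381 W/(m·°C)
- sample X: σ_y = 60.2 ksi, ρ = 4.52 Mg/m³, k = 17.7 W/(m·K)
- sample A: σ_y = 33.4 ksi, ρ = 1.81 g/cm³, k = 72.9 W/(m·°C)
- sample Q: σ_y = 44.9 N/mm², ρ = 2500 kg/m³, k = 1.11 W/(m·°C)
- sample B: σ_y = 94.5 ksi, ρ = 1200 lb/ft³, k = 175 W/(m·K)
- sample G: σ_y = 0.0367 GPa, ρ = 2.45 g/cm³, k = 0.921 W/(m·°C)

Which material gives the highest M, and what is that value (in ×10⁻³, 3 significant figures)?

sample A, M = 20.8×10⁻³

Screen on constraints: k ≥ 45.9 W/(m·K). Survivors: sample Y, sample A, sample B.
Normalizing units and computing the index:
  sample Y: σ_y = 246.0 MPa, ρ = 8910 kg/m³
  sample A: σ_y = 230.3 MPa, ρ = 1810 kg/m³
  sample B: σ_y = 651.6 MPa, ρ = 19220 kg/m³
  sample A: M = 20.8×10⁻³
  sample Y: M = 4.41×10⁻³
  sample B: M = 3.91×10⁻³
Sample A ranks first.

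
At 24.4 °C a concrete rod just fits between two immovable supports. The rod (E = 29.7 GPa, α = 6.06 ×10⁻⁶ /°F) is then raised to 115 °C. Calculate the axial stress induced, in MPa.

α = 6.06×10⁻⁶/°F × 9/5 = 10.9×10⁻⁶/K.
ΔT = 90.60 K. Constrained thermal stress σ = E·α·ΔT = 29.70×10³ MPa × 10.9×10⁻⁶ × 90.60 = 29.4 MPa (compressive).

29.4 MPa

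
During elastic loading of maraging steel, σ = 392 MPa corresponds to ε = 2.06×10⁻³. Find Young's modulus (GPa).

190 GPa

E = σ/ε = 392 MPa / 2.06×10⁻³ = 190300 MPa = 190 GPa.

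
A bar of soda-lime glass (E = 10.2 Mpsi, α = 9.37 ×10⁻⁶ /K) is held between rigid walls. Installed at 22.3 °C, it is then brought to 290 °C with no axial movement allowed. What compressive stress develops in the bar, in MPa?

E = 10.2 Mpsi = 70.33 GPa.
ΔT = 267.7 K. Constrained thermal stress σ = E·α·ΔT = 70.33×10³ MPa × 9.37×10⁻⁶ × 267.7 = 176 MPa (compressive).

176 MPa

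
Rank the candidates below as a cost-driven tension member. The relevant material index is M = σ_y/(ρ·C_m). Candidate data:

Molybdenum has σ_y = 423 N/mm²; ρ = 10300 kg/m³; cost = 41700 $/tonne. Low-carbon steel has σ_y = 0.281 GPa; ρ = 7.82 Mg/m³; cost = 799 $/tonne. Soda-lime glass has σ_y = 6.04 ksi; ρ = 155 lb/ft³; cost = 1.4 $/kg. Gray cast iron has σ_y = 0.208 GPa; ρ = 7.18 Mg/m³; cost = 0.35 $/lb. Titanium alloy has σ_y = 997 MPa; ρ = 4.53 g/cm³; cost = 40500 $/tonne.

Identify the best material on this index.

Normalizing units and computing the index:
  molybdenum: σ_y = 423.0 MPa, ρ = 10300 kg/m³, cost = 41.70 $/kg
  low-carbon steel: σ_y = 281.0 MPa, ρ = 7820 kg/m³, cost = 0.7990 $/kg
  soda-lime glass: σ_y = 41.64 MPa, ρ = 2483 kg/m³, cost = 1.400 $/kg
  gray cast iron: σ_y = 208.0 MPa, ρ = 7180 kg/m³, cost = 0.7716 $/kg
  titanium alloy: σ_y = 997.0 MPa, ρ = 4530 kg/m³, cost = 40.50 $/kg
  low-carbon steel: M = 45.0 kN·m per $
  gray cast iron: M = 37.5 kN·m per $
  soda-lime glass: M = 12.0 kN·m per $
  titanium alloy: M = 5.43 kN·m per $
  molybdenum: M = 0.985 kN·m per $
Low-carbon steel has the largest M.

low-carbon steel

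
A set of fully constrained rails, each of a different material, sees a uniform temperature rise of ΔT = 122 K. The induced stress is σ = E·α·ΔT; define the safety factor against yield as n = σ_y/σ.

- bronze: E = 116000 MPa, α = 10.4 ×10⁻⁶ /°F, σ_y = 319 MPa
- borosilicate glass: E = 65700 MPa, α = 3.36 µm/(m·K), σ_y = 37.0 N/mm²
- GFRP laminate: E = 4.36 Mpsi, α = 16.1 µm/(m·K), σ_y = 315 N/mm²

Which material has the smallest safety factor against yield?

Per material, after unit conversion:
  bronze: E = 116.0, α = 18.7, σ_y = 319.0 → σ = 265 MPa, n = 1.20
  borosilicate glass: E = 65.70, α = 3.36, σ_y = 37.00 → σ = 26.9 MPa, n = 1.37
  GFRP laminate: E = 30.06, α = 16.1, σ_y = 315.0 → σ = 59.0 MPa, n = 5.33
Smallest n: bronze with n = 1.20.

bronze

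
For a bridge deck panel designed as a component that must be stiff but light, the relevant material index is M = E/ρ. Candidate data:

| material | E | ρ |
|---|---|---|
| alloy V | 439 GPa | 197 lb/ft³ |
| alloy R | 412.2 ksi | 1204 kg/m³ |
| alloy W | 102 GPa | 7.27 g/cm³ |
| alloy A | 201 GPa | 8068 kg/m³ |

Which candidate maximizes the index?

In SI units:
  alloy V: E = 439.0 GPa, ρ = 3156 kg/m³
  alloy R: E = 2.842 GPa, ρ = 1204 kg/m³
  alloy W: E = 102.0 GPa, ρ = 7270 kg/m³
  alloy A: E = 201.0 GPa, ρ = 8068 kg/m³
  alloy V: M = 139 MN·m/kg
  alloy A: M = 24.9 MN·m/kg
  alloy W: M = 14.0 MN·m/kg
  alloy R: M = 2.36 MN·m/kg
Highest index: alloy V.

alloy V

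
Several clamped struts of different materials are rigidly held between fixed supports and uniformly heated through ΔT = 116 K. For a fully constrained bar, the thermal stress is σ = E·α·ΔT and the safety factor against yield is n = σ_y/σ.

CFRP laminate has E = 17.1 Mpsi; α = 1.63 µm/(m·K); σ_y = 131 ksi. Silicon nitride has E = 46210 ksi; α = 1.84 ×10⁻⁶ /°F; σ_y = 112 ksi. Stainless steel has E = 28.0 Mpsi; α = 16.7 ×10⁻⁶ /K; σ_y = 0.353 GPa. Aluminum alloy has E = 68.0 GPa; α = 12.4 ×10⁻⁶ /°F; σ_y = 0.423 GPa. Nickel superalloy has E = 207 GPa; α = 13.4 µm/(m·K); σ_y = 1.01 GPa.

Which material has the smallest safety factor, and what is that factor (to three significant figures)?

stainless steel, n = 0.944

Converting E to GPa, α to ×10⁻⁶/K, σ_y to MPa, then σ and n for each:
  CFRP laminate: E = 117.9, α = 1.63, σ_y = 903.2 → σ = 22.3 MPa, n = 40.5
  silicon nitride: E = 318.6, α = 3.31, σ_y = 772.2 → σ = 122 MPa, n = 6.31
  stainless steel: E = 193.1, α = 16.7, σ_y = 353.0 → σ = 374 MPa, n = 0.944
  aluminum alloy: E = 68.00, α = 22.3, σ_y = 423.0 → σ = 176 MPa, n = 2.40
  nickel superalloy: E = 207.0, α = 13.4, σ_y = 1010 → σ = 322 MPa, n = 3.14
The minimum is stainless steel at n = 0.944.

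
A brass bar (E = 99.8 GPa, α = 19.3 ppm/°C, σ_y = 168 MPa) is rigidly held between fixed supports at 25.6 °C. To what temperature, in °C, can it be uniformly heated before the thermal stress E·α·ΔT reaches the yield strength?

E·α·ΔT = 168.0 MPa ⇒ ΔT = 168.0 / (99.80×10³ × 19.3×10⁻⁶) = 87.22 K.
T = 25.6 + 87.22 = 112.8 °C.

113 °C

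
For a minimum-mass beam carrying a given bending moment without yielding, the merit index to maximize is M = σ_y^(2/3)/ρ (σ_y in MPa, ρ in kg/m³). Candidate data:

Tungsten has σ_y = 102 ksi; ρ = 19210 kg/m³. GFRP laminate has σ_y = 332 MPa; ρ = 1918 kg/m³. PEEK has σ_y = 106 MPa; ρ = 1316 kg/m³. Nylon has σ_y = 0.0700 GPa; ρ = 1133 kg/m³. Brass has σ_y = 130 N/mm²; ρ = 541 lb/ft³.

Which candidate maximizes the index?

GFRP laminate

After converting to SI:
  tungsten: σ_y = 703.3 MPa, ρ = 19210 kg/m³
  GFRP laminate: σ_y = 332.0 MPa, ρ = 1918 kg/m³
  PEEK: σ_y = 106.0 MPa, ρ = 1316 kg/m³
  nylon: σ_y = 70.00 MPa, ρ = 1133 kg/m³
  brass: σ_y = 130.0 MPa, ρ = 8666 kg/m³
  GFRP laminate: M = 25.0×10⁻³
  PEEK: M = 17.0×10⁻³
  nylon: M = 15.0×10⁻³
  tungsten: M = 4.12×10⁻³
  brass: M = 2.96×10⁻³
Highest index: GFRP laminate.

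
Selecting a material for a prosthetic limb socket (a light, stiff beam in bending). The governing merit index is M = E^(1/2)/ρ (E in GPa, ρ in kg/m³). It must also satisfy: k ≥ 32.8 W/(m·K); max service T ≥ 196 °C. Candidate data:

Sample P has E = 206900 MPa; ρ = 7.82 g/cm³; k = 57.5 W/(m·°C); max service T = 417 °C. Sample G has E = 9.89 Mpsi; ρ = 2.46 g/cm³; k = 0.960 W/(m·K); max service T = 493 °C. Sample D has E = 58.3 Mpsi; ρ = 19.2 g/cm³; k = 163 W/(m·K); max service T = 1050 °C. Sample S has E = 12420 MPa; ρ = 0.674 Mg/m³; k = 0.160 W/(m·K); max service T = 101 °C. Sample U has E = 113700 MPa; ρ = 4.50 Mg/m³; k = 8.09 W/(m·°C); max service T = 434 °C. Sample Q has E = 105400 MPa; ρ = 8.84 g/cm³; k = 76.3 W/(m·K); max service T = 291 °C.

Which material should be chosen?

sample P

Screen on constraints: k ≥ 32.8 W/(m·K); max service T ≥ 196 °C. Survivors: sample P, sample D, sample Q.
Convert each candidate to consistent units, then evaluate M:
  sample P: E = 206.9 GPa, ρ = 7820 kg/m³
  sample D: E = 402.0 GPa, ρ = 19200 kg/m³
  sample Q: E = 105.4 GPa, ρ = 8840 kg/m³
  sample P: M = 1.84×10⁻³
  sample Q: M = 1.16×10⁻³
  sample D: M = 1.04×10⁻³
Sample P has the largest M.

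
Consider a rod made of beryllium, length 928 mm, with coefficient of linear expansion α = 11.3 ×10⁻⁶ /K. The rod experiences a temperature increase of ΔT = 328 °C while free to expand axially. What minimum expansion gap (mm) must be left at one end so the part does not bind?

3.44 mm

ΔL = α·L₀·ΔT = 11.3×10⁻⁶ × 928 mm × 328.0 K = 3.44 mm.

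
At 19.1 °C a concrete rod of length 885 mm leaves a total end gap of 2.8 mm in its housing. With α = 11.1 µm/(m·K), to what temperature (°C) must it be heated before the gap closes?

α·L₀·ΔT = 2.8 mm ⇒ ΔT = 2.8 / (11.1×10⁻⁶ × 885.0) = 285.0 K.
T = 19.1 + 285.0 = 304.1 °C.

304 °C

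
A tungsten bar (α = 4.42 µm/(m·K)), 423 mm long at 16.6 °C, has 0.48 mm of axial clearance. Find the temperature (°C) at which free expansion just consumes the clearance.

α·L₀·ΔT = 0.48 mm ⇒ ΔT = 0.48 / (4.42×10⁻⁶ × 423.0) = 256.7 K.
T = 16.6 + 256.7 = 273.3 °C.

273 °C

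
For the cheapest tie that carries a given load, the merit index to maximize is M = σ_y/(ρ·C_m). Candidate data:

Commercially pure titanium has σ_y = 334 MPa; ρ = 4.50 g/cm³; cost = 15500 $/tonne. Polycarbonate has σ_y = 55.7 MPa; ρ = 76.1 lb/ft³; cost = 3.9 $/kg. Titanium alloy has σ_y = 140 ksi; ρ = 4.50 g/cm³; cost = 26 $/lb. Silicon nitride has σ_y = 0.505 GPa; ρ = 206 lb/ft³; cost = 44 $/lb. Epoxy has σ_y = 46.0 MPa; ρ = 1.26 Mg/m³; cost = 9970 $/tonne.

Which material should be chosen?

Convert each candidate to consistent units, then evaluate M:
  commercially pure titanium: σ_y = 334.0 MPa, ρ = 4500 kg/m³, cost = 15.50 $/kg
  polycarbonate: σ_y = 55.70 MPa, ρ = 1219 kg/m³, cost = 3.900 $/kg
  titanium alloy: σ_y = 965.3 MPa, ρ = 4500 kg/m³, cost = 57.32 $/kg
  silicon nitride: σ_y = 505.0 MPa, ρ = 3300 kg/m³, cost = 97.00 $/kg
  epoxy: σ_y = 46.00 MPa, ρ = 1260 kg/m³, cost = 9.970 $/kg
  polycarbonate: M = 11.7 kN·m per $
  commercially pure titanium: M = 4.79 kN·m per $
  titanium alloy: M = 3.74 kN·m per $
  epoxy: M = 3.66 kN·m per $
  silicon nitride: M = 1.58 kN·m per $
Highest index: polycarbonate.

polycarbonate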